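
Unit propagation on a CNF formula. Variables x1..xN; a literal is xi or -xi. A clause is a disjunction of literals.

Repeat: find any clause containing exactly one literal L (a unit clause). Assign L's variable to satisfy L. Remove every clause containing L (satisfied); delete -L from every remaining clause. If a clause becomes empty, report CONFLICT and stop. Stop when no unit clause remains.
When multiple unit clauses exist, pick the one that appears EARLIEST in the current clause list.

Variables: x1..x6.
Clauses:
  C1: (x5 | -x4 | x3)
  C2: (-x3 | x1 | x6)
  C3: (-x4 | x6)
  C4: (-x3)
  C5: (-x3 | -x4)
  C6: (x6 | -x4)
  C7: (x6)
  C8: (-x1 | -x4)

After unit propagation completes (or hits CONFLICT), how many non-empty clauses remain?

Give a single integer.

Answer: 2

Derivation:
unit clause [-3] forces x3=F; simplify:
  drop 3 from [5, -4, 3] -> [5, -4]
  satisfied 3 clause(s); 5 remain; assigned so far: [3]
unit clause [6] forces x6=T; simplify:
  satisfied 3 clause(s); 2 remain; assigned so far: [3, 6]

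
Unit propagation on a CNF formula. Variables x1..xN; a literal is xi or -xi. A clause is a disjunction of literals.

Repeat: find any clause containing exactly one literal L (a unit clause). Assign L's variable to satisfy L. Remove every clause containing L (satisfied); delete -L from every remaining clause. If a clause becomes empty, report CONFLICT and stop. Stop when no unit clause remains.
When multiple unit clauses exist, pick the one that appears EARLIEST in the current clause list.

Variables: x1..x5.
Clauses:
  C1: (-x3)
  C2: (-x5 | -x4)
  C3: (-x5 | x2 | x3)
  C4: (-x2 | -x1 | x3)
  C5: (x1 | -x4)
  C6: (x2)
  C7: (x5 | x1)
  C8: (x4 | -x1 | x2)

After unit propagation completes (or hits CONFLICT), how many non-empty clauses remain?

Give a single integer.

Answer: 0

Derivation:
unit clause [-3] forces x3=F; simplify:
  drop 3 from [-5, 2, 3] -> [-5, 2]
  drop 3 from [-2, -1, 3] -> [-2, -1]
  satisfied 1 clause(s); 7 remain; assigned so far: [3]
unit clause [2] forces x2=T; simplify:
  drop -2 from [-2, -1] -> [-1]
  satisfied 3 clause(s); 4 remain; assigned so far: [2, 3]
unit clause [-1] forces x1=F; simplify:
  drop 1 from [1, -4] -> [-4]
  drop 1 from [5, 1] -> [5]
  satisfied 1 clause(s); 3 remain; assigned so far: [1, 2, 3]
unit clause [-4] forces x4=F; simplify:
  satisfied 2 clause(s); 1 remain; assigned so far: [1, 2, 3, 4]
unit clause [5] forces x5=T; simplify:
  satisfied 1 clause(s); 0 remain; assigned so far: [1, 2, 3, 4, 5]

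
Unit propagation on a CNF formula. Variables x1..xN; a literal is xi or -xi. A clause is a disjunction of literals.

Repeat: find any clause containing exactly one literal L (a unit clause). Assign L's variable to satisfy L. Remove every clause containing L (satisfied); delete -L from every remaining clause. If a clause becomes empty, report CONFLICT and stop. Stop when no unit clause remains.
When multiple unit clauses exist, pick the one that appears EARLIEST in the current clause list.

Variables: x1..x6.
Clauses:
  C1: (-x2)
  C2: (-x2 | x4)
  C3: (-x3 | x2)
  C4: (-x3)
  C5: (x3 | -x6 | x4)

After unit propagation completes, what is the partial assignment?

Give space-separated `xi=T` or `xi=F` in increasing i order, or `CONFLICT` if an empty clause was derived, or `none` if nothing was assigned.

Answer: x2=F x3=F

Derivation:
unit clause [-2] forces x2=F; simplify:
  drop 2 from [-3, 2] -> [-3]
  satisfied 2 clause(s); 3 remain; assigned so far: [2]
unit clause [-3] forces x3=F; simplify:
  drop 3 from [3, -6, 4] -> [-6, 4]
  satisfied 2 clause(s); 1 remain; assigned so far: [2, 3]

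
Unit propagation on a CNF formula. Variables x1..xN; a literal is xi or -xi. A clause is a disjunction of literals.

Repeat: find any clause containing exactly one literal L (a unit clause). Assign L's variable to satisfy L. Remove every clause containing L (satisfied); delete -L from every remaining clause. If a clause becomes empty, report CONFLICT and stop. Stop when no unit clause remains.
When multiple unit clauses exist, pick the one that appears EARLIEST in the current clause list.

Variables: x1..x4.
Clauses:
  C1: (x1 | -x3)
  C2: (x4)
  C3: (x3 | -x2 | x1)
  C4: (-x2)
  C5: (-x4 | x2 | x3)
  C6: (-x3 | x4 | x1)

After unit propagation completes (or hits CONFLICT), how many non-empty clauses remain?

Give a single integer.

unit clause [4] forces x4=T; simplify:
  drop -4 from [-4, 2, 3] -> [2, 3]
  satisfied 2 clause(s); 4 remain; assigned so far: [4]
unit clause [-2] forces x2=F; simplify:
  drop 2 from [2, 3] -> [3]
  satisfied 2 clause(s); 2 remain; assigned so far: [2, 4]
unit clause [3] forces x3=T; simplify:
  drop -3 from [1, -3] -> [1]
  satisfied 1 clause(s); 1 remain; assigned so far: [2, 3, 4]
unit clause [1] forces x1=T; simplify:
  satisfied 1 clause(s); 0 remain; assigned so far: [1, 2, 3, 4]

Answer: 0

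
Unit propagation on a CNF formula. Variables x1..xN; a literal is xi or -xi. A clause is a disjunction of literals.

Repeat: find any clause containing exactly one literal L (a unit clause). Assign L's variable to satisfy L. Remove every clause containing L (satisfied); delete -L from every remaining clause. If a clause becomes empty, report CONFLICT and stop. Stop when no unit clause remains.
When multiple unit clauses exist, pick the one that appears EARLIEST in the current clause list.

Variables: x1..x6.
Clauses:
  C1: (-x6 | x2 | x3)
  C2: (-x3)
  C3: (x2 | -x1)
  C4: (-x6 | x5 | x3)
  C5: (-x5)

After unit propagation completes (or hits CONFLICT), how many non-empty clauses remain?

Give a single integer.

unit clause [-3] forces x3=F; simplify:
  drop 3 from [-6, 2, 3] -> [-6, 2]
  drop 3 from [-6, 5, 3] -> [-6, 5]
  satisfied 1 clause(s); 4 remain; assigned so far: [3]
unit clause [-5] forces x5=F; simplify:
  drop 5 from [-6, 5] -> [-6]
  satisfied 1 clause(s); 3 remain; assigned so far: [3, 5]
unit clause [-6] forces x6=F; simplify:
  satisfied 2 clause(s); 1 remain; assigned so far: [3, 5, 6]

Answer: 1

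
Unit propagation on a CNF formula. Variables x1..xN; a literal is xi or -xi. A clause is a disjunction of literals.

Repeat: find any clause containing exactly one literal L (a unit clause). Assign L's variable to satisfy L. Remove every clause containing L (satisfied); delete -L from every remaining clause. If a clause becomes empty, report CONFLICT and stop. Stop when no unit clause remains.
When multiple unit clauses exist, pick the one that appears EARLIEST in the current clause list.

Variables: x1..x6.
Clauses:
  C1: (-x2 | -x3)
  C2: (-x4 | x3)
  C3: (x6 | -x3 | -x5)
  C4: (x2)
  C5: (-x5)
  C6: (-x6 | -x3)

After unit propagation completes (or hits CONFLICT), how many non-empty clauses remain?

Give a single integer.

unit clause [2] forces x2=T; simplify:
  drop -2 from [-2, -3] -> [-3]
  satisfied 1 clause(s); 5 remain; assigned so far: [2]
unit clause [-3] forces x3=F; simplify:
  drop 3 from [-4, 3] -> [-4]
  satisfied 3 clause(s); 2 remain; assigned so far: [2, 3]
unit clause [-4] forces x4=F; simplify:
  satisfied 1 clause(s); 1 remain; assigned so far: [2, 3, 4]
unit clause [-5] forces x5=F; simplify:
  satisfied 1 clause(s); 0 remain; assigned so far: [2, 3, 4, 5]

Answer: 0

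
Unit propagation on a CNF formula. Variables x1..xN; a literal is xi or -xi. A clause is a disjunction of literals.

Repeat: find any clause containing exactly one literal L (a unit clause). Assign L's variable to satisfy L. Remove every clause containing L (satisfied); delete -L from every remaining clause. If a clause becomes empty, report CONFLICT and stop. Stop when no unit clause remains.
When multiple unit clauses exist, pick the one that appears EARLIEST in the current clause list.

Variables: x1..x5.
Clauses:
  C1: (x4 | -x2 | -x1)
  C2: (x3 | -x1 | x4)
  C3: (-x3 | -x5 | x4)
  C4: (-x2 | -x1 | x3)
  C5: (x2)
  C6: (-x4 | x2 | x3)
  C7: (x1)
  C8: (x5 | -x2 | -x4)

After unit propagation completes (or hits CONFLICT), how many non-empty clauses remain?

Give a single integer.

unit clause [2] forces x2=T; simplify:
  drop -2 from [4, -2, -1] -> [4, -1]
  drop -2 from [-2, -1, 3] -> [-1, 3]
  drop -2 from [5, -2, -4] -> [5, -4]
  satisfied 2 clause(s); 6 remain; assigned so far: [2]
unit clause [1] forces x1=T; simplify:
  drop -1 from [4, -1] -> [4]
  drop -1 from [3, -1, 4] -> [3, 4]
  drop -1 from [-1, 3] -> [3]
  satisfied 1 clause(s); 5 remain; assigned so far: [1, 2]
unit clause [4] forces x4=T; simplify:
  drop -4 from [5, -4] -> [5]
  satisfied 3 clause(s); 2 remain; assigned so far: [1, 2, 4]
unit clause [3] forces x3=T; simplify:
  satisfied 1 clause(s); 1 remain; assigned so far: [1, 2, 3, 4]
unit clause [5] forces x5=T; simplify:
  satisfied 1 clause(s); 0 remain; assigned so far: [1, 2, 3, 4, 5]

Answer: 0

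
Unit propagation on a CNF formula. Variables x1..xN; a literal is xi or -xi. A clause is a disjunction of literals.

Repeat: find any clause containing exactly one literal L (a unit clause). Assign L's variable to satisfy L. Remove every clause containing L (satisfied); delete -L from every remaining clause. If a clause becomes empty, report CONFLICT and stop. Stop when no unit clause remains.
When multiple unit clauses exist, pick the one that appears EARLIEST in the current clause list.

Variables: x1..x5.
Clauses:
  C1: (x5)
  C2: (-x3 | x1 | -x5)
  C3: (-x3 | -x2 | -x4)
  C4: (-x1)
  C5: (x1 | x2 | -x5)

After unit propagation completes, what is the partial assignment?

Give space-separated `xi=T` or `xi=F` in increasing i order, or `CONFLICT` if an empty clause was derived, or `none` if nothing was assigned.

Answer: x1=F x2=T x3=F x5=T

Derivation:
unit clause [5] forces x5=T; simplify:
  drop -5 from [-3, 1, -5] -> [-3, 1]
  drop -5 from [1, 2, -5] -> [1, 2]
  satisfied 1 clause(s); 4 remain; assigned so far: [5]
unit clause [-1] forces x1=F; simplify:
  drop 1 from [-3, 1] -> [-3]
  drop 1 from [1, 2] -> [2]
  satisfied 1 clause(s); 3 remain; assigned so far: [1, 5]
unit clause [-3] forces x3=F; simplify:
  satisfied 2 clause(s); 1 remain; assigned so far: [1, 3, 5]
unit clause [2] forces x2=T; simplify:
  satisfied 1 clause(s); 0 remain; assigned so far: [1, 2, 3, 5]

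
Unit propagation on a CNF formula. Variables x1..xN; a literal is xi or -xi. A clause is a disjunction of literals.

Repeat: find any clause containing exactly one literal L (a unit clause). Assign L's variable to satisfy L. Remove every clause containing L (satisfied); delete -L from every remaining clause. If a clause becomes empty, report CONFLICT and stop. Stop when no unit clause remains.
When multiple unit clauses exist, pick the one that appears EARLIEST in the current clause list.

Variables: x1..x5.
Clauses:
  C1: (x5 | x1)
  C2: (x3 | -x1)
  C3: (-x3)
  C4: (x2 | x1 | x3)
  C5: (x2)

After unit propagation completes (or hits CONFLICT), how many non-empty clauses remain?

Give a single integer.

unit clause [-3] forces x3=F; simplify:
  drop 3 from [3, -1] -> [-1]
  drop 3 from [2, 1, 3] -> [2, 1]
  satisfied 1 clause(s); 4 remain; assigned so far: [3]
unit clause [-1] forces x1=F; simplify:
  drop 1 from [5, 1] -> [5]
  drop 1 from [2, 1] -> [2]
  satisfied 1 clause(s); 3 remain; assigned so far: [1, 3]
unit clause [5] forces x5=T; simplify:
  satisfied 1 clause(s); 2 remain; assigned so far: [1, 3, 5]
unit clause [2] forces x2=T; simplify:
  satisfied 2 clause(s); 0 remain; assigned so far: [1, 2, 3, 5]

Answer: 0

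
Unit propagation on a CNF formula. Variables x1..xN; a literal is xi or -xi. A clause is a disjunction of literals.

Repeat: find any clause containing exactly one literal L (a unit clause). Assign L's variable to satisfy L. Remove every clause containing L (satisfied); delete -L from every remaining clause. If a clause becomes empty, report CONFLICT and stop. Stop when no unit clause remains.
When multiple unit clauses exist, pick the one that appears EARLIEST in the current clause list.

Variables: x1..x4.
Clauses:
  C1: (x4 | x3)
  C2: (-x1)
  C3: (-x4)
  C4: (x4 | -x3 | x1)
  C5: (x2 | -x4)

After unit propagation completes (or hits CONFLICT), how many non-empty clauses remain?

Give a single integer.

Answer: 0

Derivation:
unit clause [-1] forces x1=F; simplify:
  drop 1 from [4, -3, 1] -> [4, -3]
  satisfied 1 clause(s); 4 remain; assigned so far: [1]
unit clause [-4] forces x4=F; simplify:
  drop 4 from [4, 3] -> [3]
  drop 4 from [4, -3] -> [-3]
  satisfied 2 clause(s); 2 remain; assigned so far: [1, 4]
unit clause [3] forces x3=T; simplify:
  drop -3 from [-3] -> [] (empty!)
  satisfied 1 clause(s); 1 remain; assigned so far: [1, 3, 4]
CONFLICT (empty clause)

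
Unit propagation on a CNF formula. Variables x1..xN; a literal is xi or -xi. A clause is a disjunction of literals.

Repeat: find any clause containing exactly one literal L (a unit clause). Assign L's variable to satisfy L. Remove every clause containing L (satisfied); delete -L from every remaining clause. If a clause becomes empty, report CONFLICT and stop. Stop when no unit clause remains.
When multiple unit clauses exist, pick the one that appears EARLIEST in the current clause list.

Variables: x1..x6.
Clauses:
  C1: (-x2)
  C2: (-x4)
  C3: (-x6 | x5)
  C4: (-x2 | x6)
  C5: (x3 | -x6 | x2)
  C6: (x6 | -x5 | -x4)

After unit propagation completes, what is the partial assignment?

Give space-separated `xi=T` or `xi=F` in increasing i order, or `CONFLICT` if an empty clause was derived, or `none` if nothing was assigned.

Answer: x2=F x4=F

Derivation:
unit clause [-2] forces x2=F; simplify:
  drop 2 from [3, -6, 2] -> [3, -6]
  satisfied 2 clause(s); 4 remain; assigned so far: [2]
unit clause [-4] forces x4=F; simplify:
  satisfied 2 clause(s); 2 remain; assigned so far: [2, 4]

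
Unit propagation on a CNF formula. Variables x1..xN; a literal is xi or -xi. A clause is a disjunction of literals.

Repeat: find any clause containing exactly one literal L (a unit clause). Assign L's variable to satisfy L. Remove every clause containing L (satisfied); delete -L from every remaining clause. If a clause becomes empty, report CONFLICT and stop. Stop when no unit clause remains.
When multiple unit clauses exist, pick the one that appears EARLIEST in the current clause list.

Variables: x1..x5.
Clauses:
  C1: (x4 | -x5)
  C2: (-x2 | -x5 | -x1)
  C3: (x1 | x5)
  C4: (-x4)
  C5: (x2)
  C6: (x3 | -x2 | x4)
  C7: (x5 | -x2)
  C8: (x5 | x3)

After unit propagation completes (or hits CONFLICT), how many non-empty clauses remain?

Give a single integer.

Answer: 2

Derivation:
unit clause [-4] forces x4=F; simplify:
  drop 4 from [4, -5] -> [-5]
  drop 4 from [3, -2, 4] -> [3, -2]
  satisfied 1 clause(s); 7 remain; assigned so far: [4]
unit clause [-5] forces x5=F; simplify:
  drop 5 from [1, 5] -> [1]
  drop 5 from [5, -2] -> [-2]
  drop 5 from [5, 3] -> [3]
  satisfied 2 clause(s); 5 remain; assigned so far: [4, 5]
unit clause [1] forces x1=T; simplify:
  satisfied 1 clause(s); 4 remain; assigned so far: [1, 4, 5]
unit clause [2] forces x2=T; simplify:
  drop -2 from [3, -2] -> [3]
  drop -2 from [-2] -> [] (empty!)
  satisfied 1 clause(s); 3 remain; assigned so far: [1, 2, 4, 5]
CONFLICT (empty clause)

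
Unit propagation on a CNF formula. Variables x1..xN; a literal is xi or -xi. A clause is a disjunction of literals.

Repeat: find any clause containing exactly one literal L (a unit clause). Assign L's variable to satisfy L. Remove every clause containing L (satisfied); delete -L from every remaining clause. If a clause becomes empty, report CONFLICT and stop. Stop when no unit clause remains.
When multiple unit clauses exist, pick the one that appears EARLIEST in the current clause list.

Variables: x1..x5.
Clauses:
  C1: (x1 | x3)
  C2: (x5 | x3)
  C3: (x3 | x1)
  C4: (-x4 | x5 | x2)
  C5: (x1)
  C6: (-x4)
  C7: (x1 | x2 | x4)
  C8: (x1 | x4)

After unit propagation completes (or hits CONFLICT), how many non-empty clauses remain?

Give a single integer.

unit clause [1] forces x1=T; simplify:
  satisfied 5 clause(s); 3 remain; assigned so far: [1]
unit clause [-4] forces x4=F; simplify:
  satisfied 2 clause(s); 1 remain; assigned so far: [1, 4]

Answer: 1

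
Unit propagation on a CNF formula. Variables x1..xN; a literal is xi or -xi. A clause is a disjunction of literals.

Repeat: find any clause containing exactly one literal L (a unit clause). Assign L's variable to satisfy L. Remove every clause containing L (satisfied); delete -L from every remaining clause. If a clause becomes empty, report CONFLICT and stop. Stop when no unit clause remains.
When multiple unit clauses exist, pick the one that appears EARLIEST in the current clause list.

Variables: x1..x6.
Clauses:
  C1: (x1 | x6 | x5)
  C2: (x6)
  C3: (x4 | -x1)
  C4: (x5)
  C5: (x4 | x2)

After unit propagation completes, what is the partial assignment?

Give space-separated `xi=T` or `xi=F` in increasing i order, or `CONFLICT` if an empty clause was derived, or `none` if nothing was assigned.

unit clause [6] forces x6=T; simplify:
  satisfied 2 clause(s); 3 remain; assigned so far: [6]
unit clause [5] forces x5=T; simplify:
  satisfied 1 clause(s); 2 remain; assigned so far: [5, 6]

Answer: x5=T x6=T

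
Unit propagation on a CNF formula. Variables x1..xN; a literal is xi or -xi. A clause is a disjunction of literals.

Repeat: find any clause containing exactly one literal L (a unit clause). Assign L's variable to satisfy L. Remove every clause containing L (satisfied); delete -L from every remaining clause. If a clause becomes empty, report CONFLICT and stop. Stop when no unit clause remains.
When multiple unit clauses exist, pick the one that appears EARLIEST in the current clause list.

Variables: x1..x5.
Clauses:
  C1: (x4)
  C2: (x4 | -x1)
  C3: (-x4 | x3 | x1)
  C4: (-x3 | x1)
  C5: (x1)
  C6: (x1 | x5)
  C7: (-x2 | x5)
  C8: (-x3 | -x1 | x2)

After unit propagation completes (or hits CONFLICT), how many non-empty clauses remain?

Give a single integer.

unit clause [4] forces x4=T; simplify:
  drop -4 from [-4, 3, 1] -> [3, 1]
  satisfied 2 clause(s); 6 remain; assigned so far: [4]
unit clause [1] forces x1=T; simplify:
  drop -1 from [-3, -1, 2] -> [-3, 2]
  satisfied 4 clause(s); 2 remain; assigned so far: [1, 4]

Answer: 2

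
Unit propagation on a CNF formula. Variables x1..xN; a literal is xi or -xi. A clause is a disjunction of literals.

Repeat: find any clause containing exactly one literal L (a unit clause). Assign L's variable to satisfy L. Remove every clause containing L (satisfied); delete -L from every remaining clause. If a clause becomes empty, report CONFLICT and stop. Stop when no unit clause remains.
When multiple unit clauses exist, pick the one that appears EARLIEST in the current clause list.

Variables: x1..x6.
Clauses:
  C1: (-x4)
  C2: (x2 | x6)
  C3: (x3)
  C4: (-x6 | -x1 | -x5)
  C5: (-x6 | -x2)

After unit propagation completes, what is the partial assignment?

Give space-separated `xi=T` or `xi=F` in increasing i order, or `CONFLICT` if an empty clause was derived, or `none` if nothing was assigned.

Answer: x3=T x4=F

Derivation:
unit clause [-4] forces x4=F; simplify:
  satisfied 1 clause(s); 4 remain; assigned so far: [4]
unit clause [3] forces x3=T; simplify:
  satisfied 1 clause(s); 3 remain; assigned so far: [3, 4]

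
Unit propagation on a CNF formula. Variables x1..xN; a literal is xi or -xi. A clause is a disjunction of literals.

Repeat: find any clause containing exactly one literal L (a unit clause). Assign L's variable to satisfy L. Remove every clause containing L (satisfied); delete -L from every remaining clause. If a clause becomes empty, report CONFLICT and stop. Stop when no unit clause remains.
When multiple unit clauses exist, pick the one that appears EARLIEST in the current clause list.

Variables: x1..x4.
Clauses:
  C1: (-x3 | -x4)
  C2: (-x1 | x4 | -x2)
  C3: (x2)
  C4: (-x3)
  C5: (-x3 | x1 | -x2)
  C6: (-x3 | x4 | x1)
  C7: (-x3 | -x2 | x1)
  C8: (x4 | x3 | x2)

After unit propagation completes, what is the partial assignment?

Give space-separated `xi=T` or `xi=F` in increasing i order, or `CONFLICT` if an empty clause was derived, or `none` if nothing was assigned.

Answer: x2=T x3=F

Derivation:
unit clause [2] forces x2=T; simplify:
  drop -2 from [-1, 4, -2] -> [-1, 4]
  drop -2 from [-3, 1, -2] -> [-3, 1]
  drop -2 from [-3, -2, 1] -> [-3, 1]
  satisfied 2 clause(s); 6 remain; assigned so far: [2]
unit clause [-3] forces x3=F; simplify:
  satisfied 5 clause(s); 1 remain; assigned so far: [2, 3]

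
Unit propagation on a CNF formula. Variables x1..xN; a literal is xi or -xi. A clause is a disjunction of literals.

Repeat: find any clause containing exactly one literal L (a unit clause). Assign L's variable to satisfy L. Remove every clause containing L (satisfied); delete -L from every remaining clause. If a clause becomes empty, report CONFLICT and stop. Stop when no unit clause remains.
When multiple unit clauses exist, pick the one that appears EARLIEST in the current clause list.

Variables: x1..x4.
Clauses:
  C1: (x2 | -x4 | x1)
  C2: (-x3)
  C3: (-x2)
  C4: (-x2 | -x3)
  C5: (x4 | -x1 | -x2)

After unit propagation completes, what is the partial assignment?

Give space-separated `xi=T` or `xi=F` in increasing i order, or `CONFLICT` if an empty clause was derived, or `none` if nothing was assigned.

Answer: x2=F x3=F

Derivation:
unit clause [-3] forces x3=F; simplify:
  satisfied 2 clause(s); 3 remain; assigned so far: [3]
unit clause [-2] forces x2=F; simplify:
  drop 2 from [2, -4, 1] -> [-4, 1]
  satisfied 2 clause(s); 1 remain; assigned so far: [2, 3]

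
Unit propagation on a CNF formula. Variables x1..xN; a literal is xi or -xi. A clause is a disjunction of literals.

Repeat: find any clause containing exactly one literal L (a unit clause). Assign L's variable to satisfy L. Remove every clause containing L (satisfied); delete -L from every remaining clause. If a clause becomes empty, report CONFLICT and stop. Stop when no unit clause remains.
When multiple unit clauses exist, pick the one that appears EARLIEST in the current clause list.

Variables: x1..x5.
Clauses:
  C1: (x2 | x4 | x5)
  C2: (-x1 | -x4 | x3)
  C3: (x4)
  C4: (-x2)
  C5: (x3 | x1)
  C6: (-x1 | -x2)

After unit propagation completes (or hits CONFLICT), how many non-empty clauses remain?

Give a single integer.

Answer: 2

Derivation:
unit clause [4] forces x4=T; simplify:
  drop -4 from [-1, -4, 3] -> [-1, 3]
  satisfied 2 clause(s); 4 remain; assigned so far: [4]
unit clause [-2] forces x2=F; simplify:
  satisfied 2 clause(s); 2 remain; assigned so far: [2, 4]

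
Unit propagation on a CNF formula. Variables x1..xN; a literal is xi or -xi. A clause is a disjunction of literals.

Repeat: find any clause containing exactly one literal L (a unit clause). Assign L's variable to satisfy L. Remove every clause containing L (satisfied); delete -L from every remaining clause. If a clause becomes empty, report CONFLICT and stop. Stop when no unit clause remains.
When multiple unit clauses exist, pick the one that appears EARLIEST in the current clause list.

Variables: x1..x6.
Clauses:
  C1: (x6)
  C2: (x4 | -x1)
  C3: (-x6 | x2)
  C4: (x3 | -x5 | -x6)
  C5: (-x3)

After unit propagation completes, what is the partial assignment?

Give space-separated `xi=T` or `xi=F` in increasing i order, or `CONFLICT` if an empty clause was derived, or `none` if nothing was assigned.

unit clause [6] forces x6=T; simplify:
  drop -6 from [-6, 2] -> [2]
  drop -6 from [3, -5, -6] -> [3, -5]
  satisfied 1 clause(s); 4 remain; assigned so far: [6]
unit clause [2] forces x2=T; simplify:
  satisfied 1 clause(s); 3 remain; assigned so far: [2, 6]
unit clause [-3] forces x3=F; simplify:
  drop 3 from [3, -5] -> [-5]
  satisfied 1 clause(s); 2 remain; assigned so far: [2, 3, 6]
unit clause [-5] forces x5=F; simplify:
  satisfied 1 clause(s); 1 remain; assigned so far: [2, 3, 5, 6]

Answer: x2=T x3=F x5=F x6=T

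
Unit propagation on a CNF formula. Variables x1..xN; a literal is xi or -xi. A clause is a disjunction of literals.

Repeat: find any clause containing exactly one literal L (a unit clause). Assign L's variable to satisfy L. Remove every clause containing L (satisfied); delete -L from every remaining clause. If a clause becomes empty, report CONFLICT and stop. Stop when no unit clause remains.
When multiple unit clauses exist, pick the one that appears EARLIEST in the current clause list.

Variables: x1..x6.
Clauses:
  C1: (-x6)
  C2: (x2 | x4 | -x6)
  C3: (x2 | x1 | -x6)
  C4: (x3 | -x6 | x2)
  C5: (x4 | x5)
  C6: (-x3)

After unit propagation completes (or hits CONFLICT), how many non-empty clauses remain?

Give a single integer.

unit clause [-6] forces x6=F; simplify:
  satisfied 4 clause(s); 2 remain; assigned so far: [6]
unit clause [-3] forces x3=F; simplify:
  satisfied 1 clause(s); 1 remain; assigned so far: [3, 6]

Answer: 1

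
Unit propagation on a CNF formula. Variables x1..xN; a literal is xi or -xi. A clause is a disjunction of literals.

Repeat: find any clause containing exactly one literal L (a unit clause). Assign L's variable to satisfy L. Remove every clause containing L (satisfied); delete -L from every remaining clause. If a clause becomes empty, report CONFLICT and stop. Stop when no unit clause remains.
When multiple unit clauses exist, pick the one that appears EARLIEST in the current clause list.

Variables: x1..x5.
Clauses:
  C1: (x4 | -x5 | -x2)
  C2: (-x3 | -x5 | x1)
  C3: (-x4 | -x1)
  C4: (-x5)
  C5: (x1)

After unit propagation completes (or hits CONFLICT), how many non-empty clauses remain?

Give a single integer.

Answer: 0

Derivation:
unit clause [-5] forces x5=F; simplify:
  satisfied 3 clause(s); 2 remain; assigned so far: [5]
unit clause [1] forces x1=T; simplify:
  drop -1 from [-4, -1] -> [-4]
  satisfied 1 clause(s); 1 remain; assigned so far: [1, 5]
unit clause [-4] forces x4=F; simplify:
  satisfied 1 clause(s); 0 remain; assigned so far: [1, 4, 5]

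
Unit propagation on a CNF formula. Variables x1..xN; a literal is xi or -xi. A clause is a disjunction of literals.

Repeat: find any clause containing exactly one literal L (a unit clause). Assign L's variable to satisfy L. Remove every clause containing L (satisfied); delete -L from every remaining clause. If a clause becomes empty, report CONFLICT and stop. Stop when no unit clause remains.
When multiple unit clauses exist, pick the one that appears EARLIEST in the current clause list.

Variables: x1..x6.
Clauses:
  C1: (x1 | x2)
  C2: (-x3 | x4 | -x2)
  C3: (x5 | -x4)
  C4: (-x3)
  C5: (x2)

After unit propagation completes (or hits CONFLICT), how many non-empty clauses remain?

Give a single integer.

Answer: 1

Derivation:
unit clause [-3] forces x3=F; simplify:
  satisfied 2 clause(s); 3 remain; assigned so far: [3]
unit clause [2] forces x2=T; simplify:
  satisfied 2 clause(s); 1 remain; assigned so far: [2, 3]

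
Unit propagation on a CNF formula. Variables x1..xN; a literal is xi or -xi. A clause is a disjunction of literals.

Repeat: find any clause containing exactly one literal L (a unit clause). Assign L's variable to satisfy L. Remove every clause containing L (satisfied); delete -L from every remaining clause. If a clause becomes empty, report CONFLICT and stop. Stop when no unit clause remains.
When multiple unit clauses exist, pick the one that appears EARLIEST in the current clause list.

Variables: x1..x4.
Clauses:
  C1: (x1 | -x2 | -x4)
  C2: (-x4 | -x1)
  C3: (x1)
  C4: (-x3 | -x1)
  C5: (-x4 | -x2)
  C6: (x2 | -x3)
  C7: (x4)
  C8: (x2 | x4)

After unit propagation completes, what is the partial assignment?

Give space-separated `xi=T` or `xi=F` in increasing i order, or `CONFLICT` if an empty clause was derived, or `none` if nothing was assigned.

Answer: CONFLICT

Derivation:
unit clause [1] forces x1=T; simplify:
  drop -1 from [-4, -1] -> [-4]
  drop -1 from [-3, -1] -> [-3]
  satisfied 2 clause(s); 6 remain; assigned so far: [1]
unit clause [-4] forces x4=F; simplify:
  drop 4 from [4] -> [] (empty!)
  drop 4 from [2, 4] -> [2]
  satisfied 2 clause(s); 4 remain; assigned so far: [1, 4]
CONFLICT (empty clause)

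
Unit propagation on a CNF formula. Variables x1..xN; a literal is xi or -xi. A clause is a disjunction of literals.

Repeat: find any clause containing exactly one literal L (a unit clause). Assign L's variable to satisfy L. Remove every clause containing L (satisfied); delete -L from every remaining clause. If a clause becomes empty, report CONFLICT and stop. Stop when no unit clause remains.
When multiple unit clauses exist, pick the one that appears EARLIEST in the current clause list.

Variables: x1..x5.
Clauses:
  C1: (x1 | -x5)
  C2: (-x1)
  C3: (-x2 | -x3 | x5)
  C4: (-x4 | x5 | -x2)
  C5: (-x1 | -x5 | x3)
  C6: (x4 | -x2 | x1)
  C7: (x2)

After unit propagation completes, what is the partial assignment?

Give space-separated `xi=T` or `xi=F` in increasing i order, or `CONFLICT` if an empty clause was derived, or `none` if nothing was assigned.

unit clause [-1] forces x1=F; simplify:
  drop 1 from [1, -5] -> [-5]
  drop 1 from [4, -2, 1] -> [4, -2]
  satisfied 2 clause(s); 5 remain; assigned so far: [1]
unit clause [-5] forces x5=F; simplify:
  drop 5 from [-2, -3, 5] -> [-2, -3]
  drop 5 from [-4, 5, -2] -> [-4, -2]
  satisfied 1 clause(s); 4 remain; assigned so far: [1, 5]
unit clause [2] forces x2=T; simplify:
  drop -2 from [-2, -3] -> [-3]
  drop -2 from [-4, -2] -> [-4]
  drop -2 from [4, -2] -> [4]
  satisfied 1 clause(s); 3 remain; assigned so far: [1, 2, 5]
unit clause [-3] forces x3=F; simplify:
  satisfied 1 clause(s); 2 remain; assigned so far: [1, 2, 3, 5]
unit clause [-4] forces x4=F; simplify:
  drop 4 from [4] -> [] (empty!)
  satisfied 1 clause(s); 1 remain; assigned so far: [1, 2, 3, 4, 5]
CONFLICT (empty clause)

Answer: CONFLICT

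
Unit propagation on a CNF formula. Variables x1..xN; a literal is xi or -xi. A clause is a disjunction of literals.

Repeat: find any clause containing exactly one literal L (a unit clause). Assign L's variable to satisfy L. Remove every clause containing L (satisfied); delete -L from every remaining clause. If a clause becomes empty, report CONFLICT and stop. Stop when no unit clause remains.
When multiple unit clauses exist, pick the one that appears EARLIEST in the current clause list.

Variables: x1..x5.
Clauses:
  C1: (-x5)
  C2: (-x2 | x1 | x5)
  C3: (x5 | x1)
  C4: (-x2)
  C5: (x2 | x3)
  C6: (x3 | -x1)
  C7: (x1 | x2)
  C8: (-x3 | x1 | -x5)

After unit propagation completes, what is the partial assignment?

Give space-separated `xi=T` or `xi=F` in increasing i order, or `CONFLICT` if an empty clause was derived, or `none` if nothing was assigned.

unit clause [-5] forces x5=F; simplify:
  drop 5 from [-2, 1, 5] -> [-2, 1]
  drop 5 from [5, 1] -> [1]
  satisfied 2 clause(s); 6 remain; assigned so far: [5]
unit clause [1] forces x1=T; simplify:
  drop -1 from [3, -1] -> [3]
  satisfied 3 clause(s); 3 remain; assigned so far: [1, 5]
unit clause [-2] forces x2=F; simplify:
  drop 2 from [2, 3] -> [3]
  satisfied 1 clause(s); 2 remain; assigned so far: [1, 2, 5]
unit clause [3] forces x3=T; simplify:
  satisfied 2 clause(s); 0 remain; assigned so far: [1, 2, 3, 5]

Answer: x1=T x2=F x3=T x5=F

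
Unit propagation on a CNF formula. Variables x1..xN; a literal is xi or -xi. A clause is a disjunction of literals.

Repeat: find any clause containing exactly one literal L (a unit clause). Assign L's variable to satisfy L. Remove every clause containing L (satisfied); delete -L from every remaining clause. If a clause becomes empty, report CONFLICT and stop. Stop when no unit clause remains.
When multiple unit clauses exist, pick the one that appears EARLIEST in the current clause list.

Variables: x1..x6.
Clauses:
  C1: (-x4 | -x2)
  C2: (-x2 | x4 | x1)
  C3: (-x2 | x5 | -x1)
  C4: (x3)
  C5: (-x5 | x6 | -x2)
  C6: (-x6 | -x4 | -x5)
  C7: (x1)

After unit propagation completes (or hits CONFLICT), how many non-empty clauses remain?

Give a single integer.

Answer: 4

Derivation:
unit clause [3] forces x3=T; simplify:
  satisfied 1 clause(s); 6 remain; assigned so far: [3]
unit clause [1] forces x1=T; simplify:
  drop -1 from [-2, 5, -1] -> [-2, 5]
  satisfied 2 clause(s); 4 remain; assigned so far: [1, 3]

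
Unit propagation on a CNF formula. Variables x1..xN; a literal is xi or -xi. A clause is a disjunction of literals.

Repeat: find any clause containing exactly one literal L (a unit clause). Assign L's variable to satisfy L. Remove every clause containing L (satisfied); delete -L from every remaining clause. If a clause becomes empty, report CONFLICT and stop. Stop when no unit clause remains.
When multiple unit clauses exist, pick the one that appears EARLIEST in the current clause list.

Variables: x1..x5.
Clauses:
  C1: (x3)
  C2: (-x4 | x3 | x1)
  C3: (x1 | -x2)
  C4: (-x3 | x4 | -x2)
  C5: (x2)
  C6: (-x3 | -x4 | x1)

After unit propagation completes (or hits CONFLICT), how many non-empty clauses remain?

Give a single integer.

unit clause [3] forces x3=T; simplify:
  drop -3 from [-3, 4, -2] -> [4, -2]
  drop -3 from [-3, -4, 1] -> [-4, 1]
  satisfied 2 clause(s); 4 remain; assigned so far: [3]
unit clause [2] forces x2=T; simplify:
  drop -2 from [1, -2] -> [1]
  drop -2 from [4, -2] -> [4]
  satisfied 1 clause(s); 3 remain; assigned so far: [2, 3]
unit clause [1] forces x1=T; simplify:
  satisfied 2 clause(s); 1 remain; assigned so far: [1, 2, 3]
unit clause [4] forces x4=T; simplify:
  satisfied 1 clause(s); 0 remain; assigned so far: [1, 2, 3, 4]

Answer: 0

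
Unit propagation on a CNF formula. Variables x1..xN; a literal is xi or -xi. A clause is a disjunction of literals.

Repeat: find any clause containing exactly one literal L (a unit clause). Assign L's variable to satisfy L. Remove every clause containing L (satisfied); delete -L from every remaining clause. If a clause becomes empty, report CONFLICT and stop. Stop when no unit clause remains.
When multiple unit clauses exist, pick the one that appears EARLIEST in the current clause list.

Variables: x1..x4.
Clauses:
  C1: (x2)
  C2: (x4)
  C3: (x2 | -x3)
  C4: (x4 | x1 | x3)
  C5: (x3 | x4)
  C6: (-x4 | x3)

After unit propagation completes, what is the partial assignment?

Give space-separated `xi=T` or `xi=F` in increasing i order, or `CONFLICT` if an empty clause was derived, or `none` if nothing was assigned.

Answer: x2=T x3=T x4=T

Derivation:
unit clause [2] forces x2=T; simplify:
  satisfied 2 clause(s); 4 remain; assigned so far: [2]
unit clause [4] forces x4=T; simplify:
  drop -4 from [-4, 3] -> [3]
  satisfied 3 clause(s); 1 remain; assigned so far: [2, 4]
unit clause [3] forces x3=T; simplify:
  satisfied 1 clause(s); 0 remain; assigned so far: [2, 3, 4]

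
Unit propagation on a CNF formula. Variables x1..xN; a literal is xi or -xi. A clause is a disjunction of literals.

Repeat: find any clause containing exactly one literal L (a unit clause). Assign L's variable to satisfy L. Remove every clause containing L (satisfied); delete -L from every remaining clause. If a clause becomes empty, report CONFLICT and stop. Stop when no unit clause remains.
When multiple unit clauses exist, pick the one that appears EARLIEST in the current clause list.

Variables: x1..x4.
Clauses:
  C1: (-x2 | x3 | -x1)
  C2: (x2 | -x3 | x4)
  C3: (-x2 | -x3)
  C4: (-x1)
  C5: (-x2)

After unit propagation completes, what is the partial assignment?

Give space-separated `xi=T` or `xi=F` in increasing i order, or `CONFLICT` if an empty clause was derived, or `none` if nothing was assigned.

unit clause [-1] forces x1=F; simplify:
  satisfied 2 clause(s); 3 remain; assigned so far: [1]
unit clause [-2] forces x2=F; simplify:
  drop 2 from [2, -3, 4] -> [-3, 4]
  satisfied 2 clause(s); 1 remain; assigned so far: [1, 2]

Answer: x1=F x2=F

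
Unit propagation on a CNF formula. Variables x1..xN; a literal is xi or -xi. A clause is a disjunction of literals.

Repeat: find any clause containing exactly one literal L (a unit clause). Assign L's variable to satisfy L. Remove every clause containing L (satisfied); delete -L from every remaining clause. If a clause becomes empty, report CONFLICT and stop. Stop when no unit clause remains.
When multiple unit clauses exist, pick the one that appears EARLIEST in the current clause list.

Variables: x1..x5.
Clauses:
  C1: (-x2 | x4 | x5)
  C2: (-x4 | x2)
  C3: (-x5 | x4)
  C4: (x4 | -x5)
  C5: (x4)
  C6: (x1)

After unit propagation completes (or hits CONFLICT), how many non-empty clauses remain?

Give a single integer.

Answer: 0

Derivation:
unit clause [4] forces x4=T; simplify:
  drop -4 from [-4, 2] -> [2]
  satisfied 4 clause(s); 2 remain; assigned so far: [4]
unit clause [2] forces x2=T; simplify:
  satisfied 1 clause(s); 1 remain; assigned so far: [2, 4]
unit clause [1] forces x1=T; simplify:
  satisfied 1 clause(s); 0 remain; assigned so far: [1, 2, 4]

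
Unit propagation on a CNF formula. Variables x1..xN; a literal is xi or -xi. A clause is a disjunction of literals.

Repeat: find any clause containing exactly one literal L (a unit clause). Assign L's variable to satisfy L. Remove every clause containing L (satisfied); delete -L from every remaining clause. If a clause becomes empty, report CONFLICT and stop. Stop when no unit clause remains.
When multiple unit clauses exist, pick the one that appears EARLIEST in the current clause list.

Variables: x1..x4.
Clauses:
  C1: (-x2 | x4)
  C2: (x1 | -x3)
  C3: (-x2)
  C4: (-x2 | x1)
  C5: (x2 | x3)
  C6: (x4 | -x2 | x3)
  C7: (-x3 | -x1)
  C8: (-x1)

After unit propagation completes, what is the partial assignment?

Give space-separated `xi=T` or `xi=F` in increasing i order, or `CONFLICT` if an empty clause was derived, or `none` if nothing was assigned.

Answer: CONFLICT

Derivation:
unit clause [-2] forces x2=F; simplify:
  drop 2 from [2, 3] -> [3]
  satisfied 4 clause(s); 4 remain; assigned so far: [2]
unit clause [3] forces x3=T; simplify:
  drop -3 from [1, -3] -> [1]
  drop -3 from [-3, -1] -> [-1]
  satisfied 1 clause(s); 3 remain; assigned so far: [2, 3]
unit clause [1] forces x1=T; simplify:
  drop -1 from [-1] -> [] (empty!)
  drop -1 from [-1] -> [] (empty!)
  satisfied 1 clause(s); 2 remain; assigned so far: [1, 2, 3]
CONFLICT (empty clause)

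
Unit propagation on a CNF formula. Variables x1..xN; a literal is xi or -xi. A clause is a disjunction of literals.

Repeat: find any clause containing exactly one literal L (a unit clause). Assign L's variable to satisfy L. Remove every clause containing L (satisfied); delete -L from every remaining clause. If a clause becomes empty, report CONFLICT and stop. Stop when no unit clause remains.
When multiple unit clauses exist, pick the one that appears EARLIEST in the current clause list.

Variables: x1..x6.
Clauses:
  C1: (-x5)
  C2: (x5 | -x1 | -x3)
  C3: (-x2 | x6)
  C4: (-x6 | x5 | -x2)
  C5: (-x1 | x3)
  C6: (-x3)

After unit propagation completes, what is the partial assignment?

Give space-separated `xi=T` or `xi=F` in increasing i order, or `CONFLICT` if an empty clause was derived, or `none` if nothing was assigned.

Answer: x1=F x3=F x5=F

Derivation:
unit clause [-5] forces x5=F; simplify:
  drop 5 from [5, -1, -3] -> [-1, -3]
  drop 5 from [-6, 5, -2] -> [-6, -2]
  satisfied 1 clause(s); 5 remain; assigned so far: [5]
unit clause [-3] forces x3=F; simplify:
  drop 3 from [-1, 3] -> [-1]
  satisfied 2 clause(s); 3 remain; assigned so far: [3, 5]
unit clause [-1] forces x1=F; simplify:
  satisfied 1 clause(s); 2 remain; assigned so far: [1, 3, 5]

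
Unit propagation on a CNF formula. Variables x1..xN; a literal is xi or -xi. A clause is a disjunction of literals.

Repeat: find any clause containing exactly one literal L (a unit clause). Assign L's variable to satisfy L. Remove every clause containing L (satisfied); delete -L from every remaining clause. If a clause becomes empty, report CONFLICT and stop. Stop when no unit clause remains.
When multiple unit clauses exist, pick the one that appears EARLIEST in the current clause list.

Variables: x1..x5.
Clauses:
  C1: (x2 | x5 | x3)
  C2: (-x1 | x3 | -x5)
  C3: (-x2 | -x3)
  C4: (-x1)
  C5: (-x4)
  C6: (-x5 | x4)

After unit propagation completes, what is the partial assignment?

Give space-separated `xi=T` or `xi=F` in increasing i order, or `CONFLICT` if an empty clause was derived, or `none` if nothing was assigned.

Answer: x1=F x4=F x5=F

Derivation:
unit clause [-1] forces x1=F; simplify:
  satisfied 2 clause(s); 4 remain; assigned so far: [1]
unit clause [-4] forces x4=F; simplify:
  drop 4 from [-5, 4] -> [-5]
  satisfied 1 clause(s); 3 remain; assigned so far: [1, 4]
unit clause [-5] forces x5=F; simplify:
  drop 5 from [2, 5, 3] -> [2, 3]
  satisfied 1 clause(s); 2 remain; assigned so far: [1, 4, 5]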